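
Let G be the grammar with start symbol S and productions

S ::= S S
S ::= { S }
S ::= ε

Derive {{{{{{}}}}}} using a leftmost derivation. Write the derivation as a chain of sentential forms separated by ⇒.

S ⇒ {S}   [S ::= { S }]
{S} ⇒ {{S}}   [S ::= { S }]
{{S}} ⇒ {{{S}}}   [S ::= { S }]
{{{S}}} ⇒ {{{SS}}}   [S ::= S S]
{{{SS}}} ⇒ {{{{S}S}}}   [S ::= { S }]
{{{{S}S}}} ⇒ {{{{{S}}S}}}   [S ::= { S }]
{{{{{S}}S}}} ⇒ {{{{{{S}}}S}}}   [S ::= { S }]
{{{{{{S}}}S}}} ⇒ {{{{{{}}}S}}}   [S ::= ε]
{{{{{{}}}S}}} ⇒ {{{{{{}}}}}}   [S ::= ε]

S⇒{S}⇒{{S}}⇒{{{S}}}⇒{{{SS}}}⇒{{{{S}S}}}⇒{{{{{S}}S}}}⇒{{{{{{S}}}S}}}⇒{{{{{{}}}S}}}⇒{{{{{{}}}}}}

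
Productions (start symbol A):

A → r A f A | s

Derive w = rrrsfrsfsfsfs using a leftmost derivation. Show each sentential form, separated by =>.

A => rAfA   [A → r A f A]
rAfA => rrAfAfA   [A → r A f A]
rrAfAfA => rrrAfAfAfA   [A → r A f A]
rrrAfAfAfA => rrrsfAfAfA   [A → s]
rrrsfAfAfA => rrrsfrAfAfAfA   [A → r A f A]
rrrsfrAfAfAfA => rrrsfrsfAfAfA   [A → s]
rrrsfrsfAfAfA => rrrsfrsfsfAfA   [A → s]
rrrsfrsfsfAfA => rrrsfrsfsfsfA   [A → s]
rrrsfrsfsfsfA => rrrsfrsfsfsfs   [A → s]

A => rAfA => rrAfAfA => rrrAfAfAfA => rrrsfAfAfA => rrrsfrAfAfAfA => rrrsfrsfAfAfA => rrrsfrsfsfAfA => rrrsfrsfsfsfA => rrrsfrsfsfsfs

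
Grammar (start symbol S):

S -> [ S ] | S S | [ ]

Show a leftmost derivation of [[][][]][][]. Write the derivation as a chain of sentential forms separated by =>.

S => SS   [S -> S S]
SS => SSS   [S -> S S]
SSS => [S]SS   [S -> [ S ]]
[S]SS => [SS]SS   [S -> S S]
[SS]SS => [SSS]SS   [S -> S S]
[SSS]SS => [[]SS]SS   [S -> [ ]]
[[]SS]SS => [[][]S]SS   [S -> [ ]]
[[][]S]SS => [[][][]]SS   [S -> [ ]]
[[][][]]SS => [[][][]][]S   [S -> [ ]]
[[][][]][]S => [[][][]][][]   [S -> [ ]]

S=>SS=>SSS=>[S]SS=>[SS]SS=>[SSS]SS=>[[]SS]SS=>[[][]S]SS=>[[][][]]SS=>[[][][]][]S=>[[][][]][][]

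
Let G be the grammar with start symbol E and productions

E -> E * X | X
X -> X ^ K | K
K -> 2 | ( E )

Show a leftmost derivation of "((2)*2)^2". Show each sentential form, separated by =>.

E => X   [E -> X]
X => X^K   [X -> X ^ K]
X^K => K^K   [X -> K]
K^K => (E)^K   [K -> ( E )]
(E)^K => (E*X)^K   [E -> E * X]
(E*X)^K => (X*X)^K   [E -> X]
(X*X)^K => (K*X)^K   [X -> K]
(K*X)^K => ((E)*X)^K   [K -> ( E )]
((E)*X)^K => ((X)*X)^K   [E -> X]
((X)*X)^K => ((K)*X)^K   [X -> K]
((K)*X)^K => ((2)*X)^K   [K -> 2]
((2)*X)^K => ((2)*K)^K   [X -> K]
((2)*K)^K => ((2)*2)^K   [K -> 2]
((2)*2)^K => ((2)*2)^2   [K -> 2]

E => X => X^K => K^K => (E)^K => (E*X)^K => (X*X)^K => (K*X)^K => ((E)*X)^K => ((X)*X)^K => ((K)*X)^K => ((2)*X)^K => ((2)*K)^K => ((2)*2)^K => ((2)*2)^2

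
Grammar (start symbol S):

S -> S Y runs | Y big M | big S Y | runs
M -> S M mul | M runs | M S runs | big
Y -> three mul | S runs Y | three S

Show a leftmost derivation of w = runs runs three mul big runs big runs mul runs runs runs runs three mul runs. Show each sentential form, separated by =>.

S => S Y runs => Y big M Y runs => S runs Y big M Y runs => runs runs Y big M Y runs => runs runs three mul big M Y runs => runs runs three mul big M S runs Y runs => runs runs three mul big M S runs S runs Y runs => runs runs three mul big S M mul S runs S runs Y runs => runs runs three mul big runs M mul S runs S runs Y runs => runs runs three mul big runs M runs mul S runs S runs Y runs => runs runs three mul big runs big runs mul S runs S runs Y runs => runs runs three mul big runs big runs mul runs runs S runs Y runs => runs runs three mul big runs big runs mul runs runs runs runs Y runs => runs runs three mul big runs big runs mul runs runs runs runs three mul runs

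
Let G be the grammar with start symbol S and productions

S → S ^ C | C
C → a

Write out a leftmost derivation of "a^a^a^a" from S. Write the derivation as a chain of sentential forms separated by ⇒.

S ⇒ S^C   [S → S ^ C]
S^C ⇒ S^C^C   [S → S ^ C]
S^C^C ⇒ S^C^C^C   [S → S ^ C]
S^C^C^C ⇒ C^C^C^C   [S → C]
C^C^C^C ⇒ a^C^C^C   [C → a]
a^C^C^C ⇒ a^a^C^C   [C → a]
a^a^C^C ⇒ a^a^a^C   [C → a]
a^a^a^C ⇒ a^a^a^a   [C → a]

S ⇒ S^C ⇒ S^C^C ⇒ S^C^C^C ⇒ C^C^C^C ⇒ a^C^C^C ⇒ a^a^C^C ⇒ a^a^a^C ⇒ a^a^a^a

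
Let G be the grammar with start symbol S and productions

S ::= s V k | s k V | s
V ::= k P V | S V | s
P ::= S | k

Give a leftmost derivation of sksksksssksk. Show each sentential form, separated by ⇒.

S ⇒ sVk ⇒ skPVk ⇒ skSVk ⇒ sksVkVk ⇒ skskPVkVk ⇒ skskSVkVk ⇒ skskskVVkVk ⇒ sksksksVkVk ⇒ sksksksSVkVk ⇒ skskskssVkVk ⇒ skskskssskVk ⇒ sksksksssksk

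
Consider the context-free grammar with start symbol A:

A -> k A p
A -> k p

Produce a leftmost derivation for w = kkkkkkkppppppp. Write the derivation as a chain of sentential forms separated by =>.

A=>kAp=>kkApp=>kkkAppp=>kkkkApppp=>kkkkkAppppp=>kkkkkkApppppp=>kkkkkkkppppppp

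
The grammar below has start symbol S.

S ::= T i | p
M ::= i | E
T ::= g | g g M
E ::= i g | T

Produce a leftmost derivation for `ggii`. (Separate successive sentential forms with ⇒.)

S ⇒ Ti ⇒ ggMi ⇒ ggii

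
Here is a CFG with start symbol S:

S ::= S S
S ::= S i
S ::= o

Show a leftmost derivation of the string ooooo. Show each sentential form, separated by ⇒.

S ⇒ SS   [S ::= S S]
SS ⇒ SSS   [S ::= S S]
SSS ⇒ SSSS   [S ::= S S]
SSSS ⇒ oSSS   [S ::= o]
oSSS ⇒ oSSSS   [S ::= S S]
oSSSS ⇒ ooSSS   [S ::= o]
ooSSS ⇒ oooSS   [S ::= o]
oooSS ⇒ ooooS   [S ::= o]
ooooS ⇒ ooooo   [S ::= o]

S ⇒ SS ⇒ SSS ⇒ SSSS ⇒ oSSS ⇒ oSSSS ⇒ ooSSS ⇒ oooSS ⇒ ooooS ⇒ ooooo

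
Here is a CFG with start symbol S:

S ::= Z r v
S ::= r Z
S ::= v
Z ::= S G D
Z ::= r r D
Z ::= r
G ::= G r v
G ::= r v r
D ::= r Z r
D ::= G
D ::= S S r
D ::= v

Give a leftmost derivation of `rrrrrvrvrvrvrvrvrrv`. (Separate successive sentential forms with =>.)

S => Zrv => rrDrv => rrrZrrv => rrrSGDrrv => rrrZrvGDrrv => rrrSGDrvGDrrv => rrrZrvGDrvGDrrv => rrrrrvGDrvGDrrv => rrrrrvrvrDrvGDrrv => rrrrrvrvrvrvGDrrv => rrrrrvrvrvrvrvrDrrv => rrrrrvrvrvrvrvrvrrv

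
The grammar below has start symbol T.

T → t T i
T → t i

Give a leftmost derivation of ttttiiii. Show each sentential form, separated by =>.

T => tTi => ttTii => tttTiii => ttttiiii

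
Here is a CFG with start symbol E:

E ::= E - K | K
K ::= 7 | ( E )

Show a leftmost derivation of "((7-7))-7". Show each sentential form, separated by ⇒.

E⇒E-K⇒K-K⇒(E)-K⇒(K)-K⇒((E))-K⇒((E-K))-K⇒((K-K))-K⇒((7-K))-K⇒((7-7))-K⇒((7-7))-7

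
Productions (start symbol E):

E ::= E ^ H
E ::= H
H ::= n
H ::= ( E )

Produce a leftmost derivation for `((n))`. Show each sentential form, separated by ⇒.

E ⇒ H ⇒ (E) ⇒ (H) ⇒ ((E)) ⇒ ((H)) ⇒ ((n))

E ⇒ H   [E ::= H]
H ⇒ (E)   [H ::= ( E )]
(E) ⇒ (H)   [E ::= H]
(H) ⇒ ((E))   [H ::= ( E )]
((E)) ⇒ ((H))   [E ::= H]
((H)) ⇒ ((n))   [H ::= n]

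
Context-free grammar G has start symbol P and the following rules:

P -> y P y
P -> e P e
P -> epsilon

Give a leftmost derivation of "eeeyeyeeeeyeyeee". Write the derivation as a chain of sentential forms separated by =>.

P => ePe   [P -> e P e]
ePe => eePee   [P -> e P e]
eePee => eeePeee   [P -> e P e]
eeePeee => eeeyPyeee   [P -> y P y]
eeeyPyeee => eeeyePeyeee   [P -> e P e]
eeeyePeyeee => eeeyeyPyeyeee   [P -> y P y]
eeeyeyPyeyeee => eeeyeyePeyeyeee   [P -> e P e]
eeeyeyePeyeyeee => eeeyeyeePeeyeyeee   [P -> e P e]
eeeyeyeePeeyeyeee => eeeyeyeeeeyeyeee   [P -> epsilon]

P=>ePe=>eePee=>eeePeee=>eeeyPyeee=>eeeyePeyeee=>eeeyeyPyeyeee=>eeeyeyePeyeyeee=>eeeyeyeePeeyeyeee=>eeeyeyeeeeyeyeee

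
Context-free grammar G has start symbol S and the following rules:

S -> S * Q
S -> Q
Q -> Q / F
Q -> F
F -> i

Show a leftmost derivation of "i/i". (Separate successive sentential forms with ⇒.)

S ⇒ Q ⇒ Q/F ⇒ F/F ⇒ i/F ⇒ i/i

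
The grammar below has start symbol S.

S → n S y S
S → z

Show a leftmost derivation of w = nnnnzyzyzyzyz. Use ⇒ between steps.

S⇒nSyS⇒nnSySyS⇒nnnSySySyS⇒nnnnSySySySyS⇒nnnnzySySySyS⇒nnnnzyzySySyS⇒nnnnzyzyzySyS⇒nnnnzyzyzyzyS⇒nnnnzyzyzyzyz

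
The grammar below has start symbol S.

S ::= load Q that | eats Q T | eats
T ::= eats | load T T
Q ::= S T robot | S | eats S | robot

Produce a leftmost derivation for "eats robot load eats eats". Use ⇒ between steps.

S ⇒ eats Q T   [S ::= eats Q T]
eats Q T ⇒ eats robot T   [Q ::= robot]
eats robot T ⇒ eats robot load T T   [T ::= load T T]
eats robot load T T ⇒ eats robot load eats T   [T ::= eats]
eats robot load eats T ⇒ eats robot load eats eats   [T ::= eats]

S ⇒ eats Q T ⇒ eats robot T ⇒ eats robot load T T ⇒ eats robot load eats T ⇒ eats robot load eats eats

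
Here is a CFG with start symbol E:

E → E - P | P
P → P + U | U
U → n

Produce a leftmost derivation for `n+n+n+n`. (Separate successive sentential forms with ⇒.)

E ⇒ P ⇒ P+U ⇒ P+U+U ⇒ P+U+U+U ⇒ U+U+U+U ⇒ n+U+U+U ⇒ n+n+U+U ⇒ n+n+n+U ⇒ n+n+n+n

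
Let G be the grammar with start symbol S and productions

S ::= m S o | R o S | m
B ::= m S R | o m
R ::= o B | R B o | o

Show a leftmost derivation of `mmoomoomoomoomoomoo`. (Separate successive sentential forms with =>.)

S=>mSo=>mmSoo=>mmRoSoo=>mmRBooSoo=>mmRBoBooSoo=>mmRBoBoBooSoo=>mmRBoBoBoBooSoo=>mmoBoBoBoBooSoo=>mmoomoBoBoBooSoo=>mmoomoomoBoBooSoo=>mmoomoomoomoBooSoo=>mmoomoomoomoomooSoo=>mmoomoomoomoomoomoo

S => mSo   [S ::= m S o]
mSo => mmSoo   [S ::= m S o]
mmSoo => mmRoSoo   [S ::= R o S]
mmRoSoo => mmRBooSoo   [R ::= R B o]
mmRBooSoo => mmRBoBooSoo   [R ::= R B o]
mmRBoBooSoo => mmRBoBoBooSoo   [R ::= R B o]
mmRBoBoBooSoo => mmRBoBoBoBooSoo   [R ::= R B o]
mmRBoBoBoBooSoo => mmoBoBoBoBooSoo   [R ::= o]
mmoBoBoBoBooSoo => mmoomoBoBoBooSoo   [B ::= o m]
mmoomoBoBoBooSoo => mmoomoomoBoBooSoo   [B ::= o m]
mmoomoomoBoBooSoo => mmoomoomoomoBooSoo   [B ::= o m]
mmoomoomoomoBooSoo => mmoomoomoomoomooSoo   [B ::= o m]
mmoomoomoomoomooSoo => mmoomoomoomoomoomoo   [S ::= m]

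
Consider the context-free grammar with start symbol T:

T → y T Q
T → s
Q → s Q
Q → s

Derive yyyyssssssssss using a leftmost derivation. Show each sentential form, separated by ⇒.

T ⇒ yTQ ⇒ yyTQQ ⇒ yyyTQQQ ⇒ yyyyTQQQQ ⇒ yyyysQQQQ ⇒ yyyyssQQQQ ⇒ yyyysssQQQQ ⇒ yyyyssssQQQQ ⇒ yyyysssssQQQ ⇒ yyyyssssssQQQ ⇒ yyyysssssssQQ ⇒ yyyyssssssssQQ ⇒ yyyysssssssssQ ⇒ yyyyssssssssss

T ⇒ yTQ   [T → y T Q]
yTQ ⇒ yyTQQ   [T → y T Q]
yyTQQ ⇒ yyyTQQQ   [T → y T Q]
yyyTQQQ ⇒ yyyyTQQQQ   [T → y T Q]
yyyyTQQQQ ⇒ yyyysQQQQ   [T → s]
yyyysQQQQ ⇒ yyyyssQQQQ   [Q → s Q]
yyyyssQQQQ ⇒ yyyysssQQQQ   [Q → s Q]
yyyysssQQQQ ⇒ yyyyssssQQQQ   [Q → s Q]
yyyyssssQQQQ ⇒ yyyysssssQQQ   [Q → s]
yyyysssssQQQ ⇒ yyyyssssssQQQ   [Q → s Q]
yyyyssssssQQQ ⇒ yyyysssssssQQ   [Q → s]
yyyysssssssQQ ⇒ yyyyssssssssQQ   [Q → s Q]
yyyyssssssssQQ ⇒ yyyysssssssssQ   [Q → s]
yyyysssssssssQ ⇒ yyyyssssssssss   [Q → s]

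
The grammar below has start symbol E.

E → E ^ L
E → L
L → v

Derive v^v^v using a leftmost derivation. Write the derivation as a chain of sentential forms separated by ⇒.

E ⇒ E^L ⇒ E^L^L ⇒ L^L^L ⇒ v^L^L ⇒ v^v^L ⇒ v^v^v

E ⇒ E^L   [E → E ^ L]
E^L ⇒ E^L^L   [E → E ^ L]
E^L^L ⇒ L^L^L   [E → L]
L^L^L ⇒ v^L^L   [L → v]
v^L^L ⇒ v^v^L   [L → v]
v^v^L ⇒ v^v^v   [L → v]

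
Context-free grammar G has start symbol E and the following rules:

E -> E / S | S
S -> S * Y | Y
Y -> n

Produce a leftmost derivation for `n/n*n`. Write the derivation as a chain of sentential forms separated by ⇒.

E ⇒ E/S   [E -> E / S]
E/S ⇒ S/S   [E -> S]
S/S ⇒ Y/S   [S -> Y]
Y/S ⇒ n/S   [Y -> n]
n/S ⇒ n/S*Y   [S -> S * Y]
n/S*Y ⇒ n/Y*Y   [S -> Y]
n/Y*Y ⇒ n/n*Y   [Y -> n]
n/n*Y ⇒ n/n*n   [Y -> n]

E ⇒ E/S ⇒ S/S ⇒ Y/S ⇒ n/S ⇒ n/S*Y ⇒ n/Y*Y ⇒ n/n*Y ⇒ n/n*n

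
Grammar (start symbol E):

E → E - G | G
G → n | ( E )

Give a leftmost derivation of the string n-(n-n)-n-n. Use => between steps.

E => E-G => E-G-G => E-G-G-G => G-G-G-G => n-G-G-G => n-(E)-G-G => n-(E-G)-G-G => n-(G-G)-G-G => n-(n-G)-G-G => n-(n-n)-G-G => n-(n-n)-n-G => n-(n-n)-n-n

E => E-G   [E → E - G]
E-G => E-G-G   [E → E - G]
E-G-G => E-G-G-G   [E → E - G]
E-G-G-G => G-G-G-G   [E → G]
G-G-G-G => n-G-G-G   [G → n]
n-G-G-G => n-(E)-G-G   [G → ( E )]
n-(E)-G-G => n-(E-G)-G-G   [E → E - G]
n-(E-G)-G-G => n-(G-G)-G-G   [E → G]
n-(G-G)-G-G => n-(n-G)-G-G   [G → n]
n-(n-G)-G-G => n-(n-n)-G-G   [G → n]
n-(n-n)-G-G => n-(n-n)-n-G   [G → n]
n-(n-n)-n-G => n-(n-n)-n-n   [G → n]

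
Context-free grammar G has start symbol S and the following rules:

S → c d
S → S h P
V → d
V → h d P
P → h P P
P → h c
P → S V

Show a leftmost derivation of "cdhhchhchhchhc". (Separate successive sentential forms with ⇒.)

S ⇒ ShP   [S → S h P]
ShP ⇒ ShPhP   [S → S h P]
ShPhP ⇒ ShPhPhP   [S → S h P]
ShPhPhP ⇒ ShPhPhPhP   [S → S h P]
ShPhPhPhP ⇒ cdhPhPhPhP   [S → c d]
cdhPhPhPhP ⇒ cdhhchPhPhP   [P → h c]
cdhhchPhPhP ⇒ cdhhchhchPhP   [P → h c]
cdhhchhchPhP ⇒ cdhhchhchhchP   [P → h c]
cdhhchhchhchP ⇒ cdhhchhchhchhc   [P → h c]

S ⇒ ShP ⇒ ShPhP ⇒ ShPhPhP ⇒ ShPhPhPhP ⇒ cdhPhPhPhP ⇒ cdhhchPhPhP ⇒ cdhhchhchPhP ⇒ cdhhchhchhchP ⇒ cdhhchhchhchhc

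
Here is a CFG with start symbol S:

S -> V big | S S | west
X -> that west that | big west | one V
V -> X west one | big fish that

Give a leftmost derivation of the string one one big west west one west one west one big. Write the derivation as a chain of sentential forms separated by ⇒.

S ⇒ V big   [S -> V big]
V big ⇒ X west one big   [V -> X west one]
X west one big ⇒ one V west one big   [X -> one V]
one V west one big ⇒ one X west one west one big   [V -> X west one]
one X west one west one big ⇒ one one V west one west one big   [X -> one V]
one one V west one west one big ⇒ one one X west one west one west one big   [V -> X west one]
one one X west one west one west one big ⇒ one one big west west one west one west one big   [X -> big west]

S ⇒ V big ⇒ X west one big ⇒ one V west one big ⇒ one X west one west one big ⇒ one one V west one west one big ⇒ one one X west one west one west one big ⇒ one one big west west one west one west one big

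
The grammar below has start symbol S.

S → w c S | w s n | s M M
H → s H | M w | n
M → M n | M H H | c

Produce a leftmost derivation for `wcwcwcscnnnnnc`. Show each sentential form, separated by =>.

S => wcS => wcwcS => wcwcwcS => wcwcwcsMM => wcwcwcsMnM => wcwcwcsMnnM => wcwcwcsMnnnM => wcwcwcsMHHnnnM => wcwcwcscHHnnnM => wcwcwcscnHnnnM => wcwcwcscnnnnnM => wcwcwcscnnnnnc

S => wcS   [S → w c S]
wcS => wcwcS   [S → w c S]
wcwcS => wcwcwcS   [S → w c S]
wcwcwcS => wcwcwcsMM   [S → s M M]
wcwcwcsMM => wcwcwcsMnM   [M → M n]
wcwcwcsMnM => wcwcwcsMnnM   [M → M n]
wcwcwcsMnnM => wcwcwcsMnnnM   [M → M n]
wcwcwcsMnnnM => wcwcwcsMHHnnnM   [M → M H H]
wcwcwcsMHHnnnM => wcwcwcscHHnnnM   [M → c]
wcwcwcscHHnnnM => wcwcwcscnHnnnM   [H → n]
wcwcwcscnHnnnM => wcwcwcscnnnnnM   [H → n]
wcwcwcscnnnnnM => wcwcwcscnnnnnc   [M → c]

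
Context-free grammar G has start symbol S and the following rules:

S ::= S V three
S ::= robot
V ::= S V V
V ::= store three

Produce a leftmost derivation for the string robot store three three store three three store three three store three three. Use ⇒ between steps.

S ⇒ S V three ⇒ S V three V three ⇒ S V three V three V three ⇒ S V three V three V three V three ⇒ robot V three V three V three V three ⇒ robot store three three V three V three V three ⇒ robot store three three store three three V three V three ⇒ robot store three three store three three store three three V three ⇒ robot store three three store three three store three three store three three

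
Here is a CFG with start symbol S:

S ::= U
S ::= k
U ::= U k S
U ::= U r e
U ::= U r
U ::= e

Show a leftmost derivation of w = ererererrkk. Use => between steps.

S => U => UkS => UrkS => UrrkS => UrerrkS => UrererrkS => UrerererrkS => ererererrkS => ererererrkk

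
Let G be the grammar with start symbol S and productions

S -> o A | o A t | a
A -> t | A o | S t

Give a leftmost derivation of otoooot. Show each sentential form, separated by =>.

S=>oAt=>oAot=>oAoot=>oAooot=>oAoooot=>otoooot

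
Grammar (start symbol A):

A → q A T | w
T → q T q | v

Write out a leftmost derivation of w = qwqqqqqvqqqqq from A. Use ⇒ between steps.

A⇒qAT⇒qwT⇒qwqTq⇒qwqqTqq⇒qwqqqTqqq⇒qwqqqqTqqqq⇒qwqqqqqTqqqqq⇒qwqqqqqvqqqqq

A ⇒ qAT   [A → q A T]
qAT ⇒ qwT   [A → w]
qwT ⇒ qwqTq   [T → q T q]
qwqTq ⇒ qwqqTqq   [T → q T q]
qwqqTqq ⇒ qwqqqTqqq   [T → q T q]
qwqqqTqqq ⇒ qwqqqqTqqqq   [T → q T q]
qwqqqqTqqqq ⇒ qwqqqqqTqqqqq   [T → q T q]
qwqqqqqTqqqqq ⇒ qwqqqqqvqqqqq   [T → v]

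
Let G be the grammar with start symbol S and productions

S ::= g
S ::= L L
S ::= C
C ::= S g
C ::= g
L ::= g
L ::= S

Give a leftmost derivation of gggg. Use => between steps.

S=>LL=>SL=>CL=>SgL=>LLgL=>SLgL=>gLgL=>gggL=>gggg

S => LL   [S ::= L L]
LL => SL   [L ::= S]
SL => CL   [S ::= C]
CL => SgL   [C ::= S g]
SgL => LLgL   [S ::= L L]
LLgL => SLgL   [L ::= S]
SLgL => gLgL   [S ::= g]
gLgL => gggL   [L ::= g]
gggL => gggg   [L ::= g]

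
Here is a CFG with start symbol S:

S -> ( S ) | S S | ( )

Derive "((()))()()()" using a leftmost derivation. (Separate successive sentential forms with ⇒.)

S ⇒ SS ⇒ SSS ⇒ SSSS ⇒ (S)SSS ⇒ ((S))SSS ⇒ ((()))SSS ⇒ ((()))()SS ⇒ ((()))()()S ⇒ ((()))()()()

S ⇒ SS   [S -> S S]
SS ⇒ SSS   [S -> S S]
SSS ⇒ SSSS   [S -> S S]
SSSS ⇒ (S)SSS   [S -> ( S )]
(S)SSS ⇒ ((S))SSS   [S -> ( S )]
((S))SSS ⇒ ((()))SSS   [S -> ( )]
((()))SSS ⇒ ((()))()SS   [S -> ( )]
((()))()SS ⇒ ((()))()()S   [S -> ( )]
((()))()()S ⇒ ((()))()()()   [S -> ( )]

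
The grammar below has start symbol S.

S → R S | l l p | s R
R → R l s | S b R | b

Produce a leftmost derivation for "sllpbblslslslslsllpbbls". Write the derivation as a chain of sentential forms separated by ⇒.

S ⇒ sR   [S → s R]
sR ⇒ sRls   [R → R l s]
sRls ⇒ sSbRls   [R → S b R]
sSbRls ⇒ sRSbRls   [S → R S]
sRSbRls ⇒ sRlsSbRls   [R → R l s]
sRlsSbRls ⇒ sRlslsSbRls   [R → R l s]
sRlslsSbRls ⇒ sRlslslsSbRls   [R → R l s]
sRlslslsSbRls ⇒ sRlslslslsSbRls   [R → R l s]
sRlslslslsSbRls ⇒ sSbRlslslslsSbRls   [R → S b R]
sSbRlslslslsSbRls ⇒ sllpbRlslslslsSbRls   [S → l l p]
sllpbRlslslslsSbRls ⇒ sllpbRlslslslslsSbRls   [R → R l s]
sllpbRlslslslslsSbRls ⇒ sllpbblslslslslsSbRls   [R → b]
sllpbblslslslslsSbRls ⇒ sllpbblslslslslsllpbRls   [S → l l p]
sllpbblslslslslsllpbRls ⇒ sllpbblslslslslsllpbbls   [R → b]

S⇒sR⇒sRls⇒sSbRls⇒sRSbRls⇒sRlsSbRls⇒sRlslsSbRls⇒sRlslslsSbRls⇒sRlslslslsSbRls⇒sSbRlslslslsSbRls⇒sllpbRlslslslsSbRls⇒sllpbRlslslslslsSbRls⇒sllpbblslslslslsSbRls⇒sllpbblslslslslsllpbRls⇒sllpbblslslslslsllpbbls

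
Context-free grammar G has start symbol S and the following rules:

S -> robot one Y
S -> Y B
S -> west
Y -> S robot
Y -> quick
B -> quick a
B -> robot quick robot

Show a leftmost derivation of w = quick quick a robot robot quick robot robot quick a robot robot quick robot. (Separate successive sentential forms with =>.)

S => Y B   [S -> Y B]
Y B => S robot B   [Y -> S robot]
S robot B => Y B robot B   [S -> Y B]
Y B robot B => S robot B robot B   [Y -> S robot]
S robot B robot B => Y B robot B robot B   [S -> Y B]
Y B robot B robot B => S robot B robot B robot B   [Y -> S robot]
S robot B robot B robot B => Y B robot B robot B robot B   [S -> Y B]
Y B robot B robot B robot B => quick B robot B robot B robot B   [Y -> quick]
quick B robot B robot B robot B => quick quick a robot B robot B robot B   [B -> quick a]
quick quick a robot B robot B robot B => quick quick a robot robot quick robot robot B robot B   [B -> robot quick robot]
quick quick a robot robot quick robot robot B robot B => quick quick a robot robot quick robot robot quick a robot B   [B -> quick a]
quick quick a robot robot quick robot robot quick a robot B => quick quick a robot robot quick robot robot quick a robot robot quick robot   [B -> robot quick robot]

S => Y B => S robot B => Y B robot B => S robot B robot B => Y B robot B robot B => S robot B robot B robot B => Y B robot B robot B robot B => quick B robot B robot B robot B => quick quick a robot B robot B robot B => quick quick a robot robot quick robot robot B robot B => quick quick a robot robot quick robot robot quick a robot B => quick quick a robot robot quick robot robot quick a robot robot quick robot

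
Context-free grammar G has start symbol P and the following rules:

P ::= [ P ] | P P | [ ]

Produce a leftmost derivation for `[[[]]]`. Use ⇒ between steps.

P ⇒ [P]   [P ::= [ P ]]
[P] ⇒ [[P]]   [P ::= [ P ]]
[[P]] ⇒ [[[]]]   [P ::= [ ]]

P⇒[P]⇒[[P]]⇒[[[]]]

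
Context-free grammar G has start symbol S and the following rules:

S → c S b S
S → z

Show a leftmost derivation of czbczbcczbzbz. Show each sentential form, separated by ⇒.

S⇒cSbS⇒czbS⇒czbcSbS⇒czbczbS⇒czbczbcSbS⇒czbczbccSbSbS⇒czbczbcczbSbS⇒czbczbcczbzbS⇒czbczbcczbzbz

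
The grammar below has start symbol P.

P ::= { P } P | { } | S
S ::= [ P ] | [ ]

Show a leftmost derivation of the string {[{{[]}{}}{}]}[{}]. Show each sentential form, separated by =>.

P => {P}P   [P ::= { P } P]
{P}P => {S}P   [P ::= S]
{S}P => {[P]}P   [S ::= [ P ]]
{[P]}P => {[{P}P]}P   [P ::= { P } P]
{[{P}P]}P => {[{{P}P}P]}P   [P ::= { P } P]
{[{{P}P}P]}P => {[{{S}P}P]}P   [P ::= S]
{[{{S}P}P]}P => {[{{[]}P}P]}P   [S ::= [ ]]
{[{{[]}P}P]}P => {[{{[]}{}}P]}P   [P ::= { }]
{[{{[]}{}}P]}P => {[{{[]}{}}{}]}P   [P ::= { }]
{[{{[]}{}}{}]}P => {[{{[]}{}}{}]}S   [P ::= S]
{[{{[]}{}}{}]}S => {[{{[]}{}}{}]}[P]   [S ::= [ P ]]
{[{{[]}{}}{}]}[P] => {[{{[]}{}}{}]}[{}]   [P ::= { }]

P => {P}P => {S}P => {[P]}P => {[{P}P]}P => {[{{P}P}P]}P => {[{{S}P}P]}P => {[{{[]}P}P]}P => {[{{[]}{}}P]}P => {[{{[]}{}}{}]}P => {[{{[]}{}}{}]}S => {[{{[]}{}}{}]}[P] => {[{{[]}{}}{}]}[{}]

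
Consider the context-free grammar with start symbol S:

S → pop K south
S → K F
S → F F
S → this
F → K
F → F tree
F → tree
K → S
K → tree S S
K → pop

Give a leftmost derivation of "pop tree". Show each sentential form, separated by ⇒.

S ⇒ F F ⇒ K F ⇒ pop F ⇒ pop tree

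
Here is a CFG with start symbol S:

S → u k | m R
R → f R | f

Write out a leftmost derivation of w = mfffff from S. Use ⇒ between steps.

S ⇒ mR ⇒ mfR ⇒ mffR ⇒ mfffR ⇒ mffffR ⇒ mfffff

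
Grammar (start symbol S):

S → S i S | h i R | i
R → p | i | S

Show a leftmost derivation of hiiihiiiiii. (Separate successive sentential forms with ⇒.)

S ⇒ SiS   [S → S i S]
SiS ⇒ hiRiS   [S → h i R]
hiRiS ⇒ hiiiS   [R → i]
hiiiS ⇒ hiiiSiS   [S → S i S]
hiiiSiS ⇒ hiiiSiSiS   [S → S i S]
hiiiSiSiS ⇒ hiiihiRiSiS   [S → h i R]
hiiihiRiSiS ⇒ hiiihiiiSiS   [R → i]
hiiihiiiSiS ⇒ hiiihiiiiiS   [S → i]
hiiihiiiiiS ⇒ hiiihiiiiii   [S → i]

S ⇒ SiS ⇒ hiRiS ⇒ hiiiS ⇒ hiiiSiS ⇒ hiiiSiSiS ⇒ hiiihiRiSiS ⇒ hiiihiiiSiS ⇒ hiiihiiiiiS ⇒ hiiihiiiiii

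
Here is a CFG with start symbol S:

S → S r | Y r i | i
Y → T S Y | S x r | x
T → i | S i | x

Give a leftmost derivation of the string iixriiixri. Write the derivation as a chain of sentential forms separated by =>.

S => Yri => TSYri => SiSYri => YriiSYri => TSYriiSYri => iSYriiSYri => iiYriiSYri => iixriiSYri => iixriiiYri => iixriiixri

S => Yri   [S → Y r i]
Yri => TSYri   [Y → T S Y]
TSYri => SiSYri   [T → S i]
SiSYri => YriiSYri   [S → Y r i]
YriiSYri => TSYriiSYri   [Y → T S Y]
TSYriiSYri => iSYriiSYri   [T → i]
iSYriiSYri => iiYriiSYri   [S → i]
iiYriiSYri => iixriiSYri   [Y → x]
iixriiSYri => iixriiiYri   [S → i]
iixriiiYri => iixriiixri   [Y → x]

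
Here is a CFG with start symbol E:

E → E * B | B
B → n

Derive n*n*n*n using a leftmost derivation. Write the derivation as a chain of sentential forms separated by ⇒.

E ⇒ E*B ⇒ E*B*B ⇒ E*B*B*B ⇒ B*B*B*B ⇒ n*B*B*B ⇒ n*n*B*B ⇒ n*n*n*B ⇒ n*n*n*n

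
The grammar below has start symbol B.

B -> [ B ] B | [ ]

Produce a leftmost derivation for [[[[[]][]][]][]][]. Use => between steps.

B => [B]B   [B -> [ B ] B]
[B]B => [[B]B]B   [B -> [ B ] B]
[[B]B]B => [[[B]B]B]B   [B -> [ B ] B]
[[[B]B]B]B => [[[[B]B]B]B]B   [B -> [ B ] B]
[[[[B]B]B]B]B => [[[[[]]B]B]B]B   [B -> [ ]]
[[[[[]]B]B]B]B => [[[[[]][]]B]B]B   [B -> [ ]]
[[[[[]][]]B]B]B => [[[[[]][]][]]B]B   [B -> [ ]]
[[[[[]][]][]]B]B => [[[[[]][]][]][]]B   [B -> [ ]]
[[[[[]][]][]][]]B => [[[[[]][]][]][]][]   [B -> [ ]]

B => [B]B => [[B]B]B => [[[B]B]B]B => [[[[B]B]B]B]B => [[[[[]]B]B]B]B => [[[[[]][]]B]B]B => [[[[[]][]][]]B]B => [[[[[]][]][]][]]B => [[[[[]][]][]][]][]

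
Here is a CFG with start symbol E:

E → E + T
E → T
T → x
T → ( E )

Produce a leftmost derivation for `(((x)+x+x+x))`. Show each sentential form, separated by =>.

E => T   [E → T]
T => (E)   [T → ( E )]
(E) => (T)   [E → T]
(T) => ((E))   [T → ( E )]
((E)) => ((E+T))   [E → E + T]
((E+T)) => ((E+T+T))   [E → E + T]
((E+T+T)) => ((E+T+T+T))   [E → E + T]
((E+T+T+T)) => ((T+T+T+T))   [E → T]
((T+T+T+T)) => (((E)+T+T+T))   [T → ( E )]
(((E)+T+T+T)) => (((T)+T+T+T))   [E → T]
(((T)+T+T+T)) => (((x)+T+T+T))   [T → x]
(((x)+T+T+T)) => (((x)+x+T+T))   [T → x]
(((x)+x+T+T)) => (((x)+x+x+T))   [T → x]
(((x)+x+x+T)) => (((x)+x+x+x))   [T → x]

E => T => (E) => (T) => ((E)) => ((E+T)) => ((E+T+T)) => ((E+T+T+T)) => ((T+T+T+T)) => (((E)+T+T+T)) => (((T)+T+T+T)) => (((x)+T+T+T)) => (((x)+x+T+T)) => (((x)+x+x+T)) => (((x)+x+x+x))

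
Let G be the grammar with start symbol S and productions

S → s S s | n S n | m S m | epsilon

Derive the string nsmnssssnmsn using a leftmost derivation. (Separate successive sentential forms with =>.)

S=>nSn=>nsSsn=>nsmSmsn=>nsmnSnmsn=>nsmnsSsnmsn=>nsmnssSssnmsn=>nsmnssssnmsn

S => nSn   [S → n S n]
nSn => nsSsn   [S → s S s]
nsSsn => nsmSmsn   [S → m S m]
nsmSmsn => nsmnSnmsn   [S → n S n]
nsmnSnmsn => nsmnsSsnmsn   [S → s S s]
nsmnsSsnmsn => nsmnssSssnmsn   [S → s S s]
nsmnssSssnmsn => nsmnssssnmsn   [S → epsilon]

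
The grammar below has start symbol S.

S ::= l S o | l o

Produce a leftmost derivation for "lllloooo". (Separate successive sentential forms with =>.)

S => lSo => llSoo => lllSooo => lllloooo

S => lSo   [S ::= l S o]
lSo => llSoo   [S ::= l S o]
llSoo => lllSooo   [S ::= l S o]
lllSooo => lllloooo   [S ::= l o]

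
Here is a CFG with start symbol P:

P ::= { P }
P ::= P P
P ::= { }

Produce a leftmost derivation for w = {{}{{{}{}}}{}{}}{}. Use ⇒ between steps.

P ⇒ PP ⇒ {P}P ⇒ {PP}P ⇒ {{}P}P ⇒ {{}PP}P ⇒ {{}PPP}P ⇒ {{}{P}PP}P ⇒ {{}{{P}}PP}P ⇒ {{}{{PP}}PP}P ⇒ {{}{{{}P}}PP}P ⇒ {{}{{{}{}}}PP}P ⇒ {{}{{{}{}}}{}P}P ⇒ {{}{{{}{}}}{}{}}P ⇒ {{}{{{}{}}}{}{}}{}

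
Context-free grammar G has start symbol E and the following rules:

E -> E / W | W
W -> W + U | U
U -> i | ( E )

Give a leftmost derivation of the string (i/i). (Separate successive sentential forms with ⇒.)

E ⇒ W   [E -> W]
W ⇒ U   [W -> U]
U ⇒ (E)   [U -> ( E )]
(E) ⇒ (E/W)   [E -> E / W]
(E/W) ⇒ (W/W)   [E -> W]
(W/W) ⇒ (U/W)   [W -> U]
(U/W) ⇒ (i/W)   [U -> i]
(i/W) ⇒ (i/U)   [W -> U]
(i/U) ⇒ (i/i)   [U -> i]

E ⇒ W ⇒ U ⇒ (E) ⇒ (E/W) ⇒ (W/W) ⇒ (U/W) ⇒ (i/W) ⇒ (i/U) ⇒ (i/i)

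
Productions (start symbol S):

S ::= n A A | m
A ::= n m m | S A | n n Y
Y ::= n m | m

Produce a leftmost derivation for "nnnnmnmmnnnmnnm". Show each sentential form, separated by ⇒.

S ⇒ nAA ⇒ nSAA ⇒ nnAAAA ⇒ nnnnYAAA ⇒ nnnnmAAA ⇒ nnnnmnmmAA ⇒ nnnnmnmmnnYA ⇒ nnnnmnmmnnnmA ⇒ nnnnmnmmnnnmnnY ⇒ nnnnmnmmnnnmnnm

S ⇒ nAA   [S ::= n A A]
nAA ⇒ nSAA   [A ::= S A]
nSAA ⇒ nnAAAA   [S ::= n A A]
nnAAAA ⇒ nnnnYAAA   [A ::= n n Y]
nnnnYAAA ⇒ nnnnmAAA   [Y ::= m]
nnnnmAAA ⇒ nnnnmnmmAA   [A ::= n m m]
nnnnmnmmAA ⇒ nnnnmnmmnnYA   [A ::= n n Y]
nnnnmnmmnnYA ⇒ nnnnmnmmnnnmA   [Y ::= n m]
nnnnmnmmnnnmA ⇒ nnnnmnmmnnnmnnY   [A ::= n n Y]
nnnnmnmmnnnmnnY ⇒ nnnnmnmmnnnmnnm   [Y ::= m]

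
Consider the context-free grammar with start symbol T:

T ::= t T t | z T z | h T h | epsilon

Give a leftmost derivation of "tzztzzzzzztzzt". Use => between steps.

T => tTt   [T ::= t T t]
tTt => tzTzt   [T ::= z T z]
tzTzt => tzzTzzt   [T ::= z T z]
tzzTzzt => tzztTtzzt   [T ::= t T t]
tzztTtzzt => tzztzTztzzt   [T ::= z T z]
tzztzTztzzt => tzztzzTzztzzt   [T ::= z T z]
tzztzzTzztzzt => tzztzzzTzzztzzt   [T ::= z T z]
tzztzzzTzzztzzt => tzztzzzzzztzzt   [T ::= epsilon]

T=>tTt=>tzTzt=>tzzTzzt=>tzztTtzzt=>tzztzTztzzt=>tzztzzTzztzzt=>tzztzzzTzzztzzt=>tzztzzzzzztzzt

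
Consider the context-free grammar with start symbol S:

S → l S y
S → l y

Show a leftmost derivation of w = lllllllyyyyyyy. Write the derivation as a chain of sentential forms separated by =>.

S => lSy => llSyy => lllSyyy => llllSyyyy => lllllSyyyyy => llllllSyyyyyy => lllllllyyyyyyy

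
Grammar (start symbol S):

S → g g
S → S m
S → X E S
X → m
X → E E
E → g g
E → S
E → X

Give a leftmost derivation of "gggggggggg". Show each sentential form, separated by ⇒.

S ⇒ XES   [S → X E S]
XES ⇒ EEES   [X → E E]
EEES ⇒ XEES   [E → X]
XEES ⇒ EEEES   [X → E E]
EEEES ⇒ ggEEES   [E → g g]
ggEEES ⇒ ggggEES   [E → g g]
ggggEES ⇒ ggggggES   [E → g g]
ggggggES ⇒ ggggggggS   [E → g g]
ggggggggS ⇒ gggggggggg   [S → g g]

S ⇒ XES ⇒ EEES ⇒ XEES ⇒ EEEES ⇒ ggEEES ⇒ ggggEES ⇒ ggggggES ⇒ ggggggggS ⇒ gggggggggg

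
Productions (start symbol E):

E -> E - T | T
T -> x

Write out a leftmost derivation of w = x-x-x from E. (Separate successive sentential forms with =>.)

E => E-T => E-T-T => T-T-T => x-T-T => x-x-T => x-x-x

E => E-T   [E -> E - T]
E-T => E-T-T   [E -> E - T]
E-T-T => T-T-T   [E -> T]
T-T-T => x-T-T   [T -> x]
x-T-T => x-x-T   [T -> x]
x-x-T => x-x-x   [T -> x]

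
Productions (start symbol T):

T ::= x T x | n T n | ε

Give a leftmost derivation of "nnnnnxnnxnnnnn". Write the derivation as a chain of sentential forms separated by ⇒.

T⇒nTn⇒nnTnn⇒nnnTnnn⇒nnnnTnnnn⇒nnnnnTnnnnn⇒nnnnnxTxnnnnn⇒nnnnnxnTnxnnnnn⇒nnnnnxnnxnnnnn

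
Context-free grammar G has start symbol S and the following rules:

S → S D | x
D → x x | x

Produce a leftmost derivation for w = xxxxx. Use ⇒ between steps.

S ⇒ SD ⇒ SDD ⇒ SDDD ⇒ xDDD ⇒ xxDD ⇒ xxxD ⇒ xxxxx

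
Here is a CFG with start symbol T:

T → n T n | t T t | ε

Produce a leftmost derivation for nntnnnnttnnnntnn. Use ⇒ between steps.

T⇒nTn⇒nnTnn⇒nntTtnn⇒nntnTntnn⇒nntnnTnntnn⇒nntnnnTnnntnn⇒nntnnnnTnnnntnn⇒nntnnnntTtnnnntnn⇒nntnnnnttnnnntnn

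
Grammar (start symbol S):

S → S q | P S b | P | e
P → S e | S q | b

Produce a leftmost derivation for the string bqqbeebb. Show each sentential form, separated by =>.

S => PSb => SqSb => SqqSb => PqqSb => bqqSb => bqqPSbb => bqqSeSbb => bqqPeSbb => bqqbeSbb => bqqbeebb

S => PSb   [S → P S b]
PSb => SqSb   [P → S q]
SqSb => SqqSb   [S → S q]
SqqSb => PqqSb   [S → P]
PqqSb => bqqSb   [P → b]
bqqSb => bqqPSbb   [S → P S b]
bqqPSbb => bqqSeSbb   [P → S e]
bqqSeSbb => bqqPeSbb   [S → P]
bqqPeSbb => bqqbeSbb   [P → b]
bqqbeSbb => bqqbeebb   [S → e]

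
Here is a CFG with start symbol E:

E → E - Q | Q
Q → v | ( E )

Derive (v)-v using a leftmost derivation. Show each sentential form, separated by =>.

E=>E-Q=>Q-Q=>(E)-Q=>(Q)-Q=>(v)-Q=>(v)-v

E => E-Q   [E → E - Q]
E-Q => Q-Q   [E → Q]
Q-Q => (E)-Q   [Q → ( E )]
(E)-Q => (Q)-Q   [E → Q]
(Q)-Q => (v)-Q   [Q → v]
(v)-Q => (v)-v   [Q → v]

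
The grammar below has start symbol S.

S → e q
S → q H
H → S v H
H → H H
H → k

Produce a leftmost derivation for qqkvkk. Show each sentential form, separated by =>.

S => qH   [S → q H]
qH => qHH   [H → H H]
qHH => qSvHH   [H → S v H]
qSvHH => qqHvHH   [S → q H]
qqHvHH => qqkvHH   [H → k]
qqkvHH => qqkvkH   [H → k]
qqkvkH => qqkvkk   [H → k]

S => qH => qHH => qSvHH => qqHvHH => qqkvHH => qqkvkH => qqkvkk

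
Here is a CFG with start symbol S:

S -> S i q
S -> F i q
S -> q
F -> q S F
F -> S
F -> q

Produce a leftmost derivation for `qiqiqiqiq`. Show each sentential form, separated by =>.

S=>Fiq=>Siq=>Siqiq=>Fiqiqiq=>Siqiqiq=>Siqiqiqiq=>qiqiqiqiq

S => Fiq   [S -> F i q]
Fiq => Siq   [F -> S]
Siq => Siqiq   [S -> S i q]
Siqiq => Fiqiqiq   [S -> F i q]
Fiqiqiq => Siqiqiq   [F -> S]
Siqiqiq => Siqiqiqiq   [S -> S i q]
Siqiqiqiq => qiqiqiqiq   [S -> q]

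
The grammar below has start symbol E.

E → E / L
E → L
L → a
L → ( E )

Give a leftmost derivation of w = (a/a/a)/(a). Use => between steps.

E => E/L => L/L => (E)/L => (E/L)/L => (E/L/L)/L => (L/L/L)/L => (a/L/L)/L => (a/a/L)/L => (a/a/a)/L => (a/a/a)/(E) => (a/a/a)/(L) => (a/a/a)/(a)

E => E/L   [E → E / L]
E/L => L/L   [E → L]
L/L => (E)/L   [L → ( E )]
(E)/L => (E/L)/L   [E → E / L]
(E/L)/L => (E/L/L)/L   [E → E / L]
(E/L/L)/L => (L/L/L)/L   [E → L]
(L/L/L)/L => (a/L/L)/L   [L → a]
(a/L/L)/L => (a/a/L)/L   [L → a]
(a/a/L)/L => (a/a/a)/L   [L → a]
(a/a/a)/L => (a/a/a)/(E)   [L → ( E )]
(a/a/a)/(E) => (a/a/a)/(L)   [E → L]
(a/a/a)/(L) => (a/a/a)/(a)   [L → a]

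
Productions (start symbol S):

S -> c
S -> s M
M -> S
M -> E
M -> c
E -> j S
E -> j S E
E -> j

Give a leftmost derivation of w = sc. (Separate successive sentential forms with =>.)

S => sM => sS => sc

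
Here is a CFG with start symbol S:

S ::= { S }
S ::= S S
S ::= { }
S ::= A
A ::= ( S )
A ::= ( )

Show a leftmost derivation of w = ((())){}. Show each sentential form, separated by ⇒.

S ⇒ SS   [S ::= S S]
SS ⇒ AS   [S ::= A]
AS ⇒ (S)S   [A ::= ( S )]
(S)S ⇒ (A)S   [S ::= A]
(A)S ⇒ ((S))S   [A ::= ( S )]
((S))S ⇒ ((A))S   [S ::= A]
((A))S ⇒ ((()))S   [A ::= ( )]
((()))S ⇒ ((())){}   [S ::= { }]

S ⇒ SS ⇒ AS ⇒ (S)S ⇒ (A)S ⇒ ((S))S ⇒ ((A))S ⇒ ((()))S ⇒ ((())){}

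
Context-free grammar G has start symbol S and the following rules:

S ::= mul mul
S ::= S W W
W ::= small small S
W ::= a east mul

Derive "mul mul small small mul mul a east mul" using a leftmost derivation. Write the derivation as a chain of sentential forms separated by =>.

S => S W W => mul mul W W => mul mul small small S W => mul mul small small mul mul W => mul mul small small mul mul a east mul

S => S W W   [S ::= S W W]
S W W => mul mul W W   [S ::= mul mul]
mul mul W W => mul mul small small S W   [W ::= small small S]
mul mul small small S W => mul mul small small mul mul W   [S ::= mul mul]
mul mul small small mul mul W => mul mul small small mul mul a east mul   [W ::= a east mul]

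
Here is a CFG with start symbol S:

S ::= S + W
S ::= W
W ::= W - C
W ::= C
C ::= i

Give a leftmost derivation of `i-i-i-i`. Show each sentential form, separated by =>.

S => W => W-C => W-C-C => W-C-C-C => C-C-C-C => i-C-C-C => i-i-C-C => i-i-i-C => i-i-i-i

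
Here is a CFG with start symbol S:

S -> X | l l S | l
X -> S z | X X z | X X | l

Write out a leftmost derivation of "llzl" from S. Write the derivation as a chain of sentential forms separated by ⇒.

S ⇒ X   [S -> X]
X ⇒ XX   [X -> X X]
XX ⇒ XXzX   [X -> X X z]
XXzX ⇒ lXzX   [X -> l]
lXzX ⇒ llzX   [X -> l]
llzX ⇒ llzl   [X -> l]

S ⇒ X ⇒ XX ⇒ XXzX ⇒ lXzX ⇒ llzX ⇒ llzl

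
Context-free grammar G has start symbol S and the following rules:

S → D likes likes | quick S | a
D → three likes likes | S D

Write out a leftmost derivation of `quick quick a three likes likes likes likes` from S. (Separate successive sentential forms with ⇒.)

S ⇒ D likes likes   [S → D likes likes]
D likes likes ⇒ S D likes likes   [D → S D]
S D likes likes ⇒ quick S D likes likes   [S → quick S]
quick S D likes likes ⇒ quick quick S D likes likes   [S → quick S]
quick quick S D likes likes ⇒ quick quick a D likes likes   [S → a]
quick quick a D likes likes ⇒ quick quick a three likes likes likes likes   [D → three likes likes]

S ⇒ D likes likes ⇒ S D likes likes ⇒ quick S D likes likes ⇒ quick quick S D likes likes ⇒ quick quick a D likes likes ⇒ quick quick a three likes likes likes likes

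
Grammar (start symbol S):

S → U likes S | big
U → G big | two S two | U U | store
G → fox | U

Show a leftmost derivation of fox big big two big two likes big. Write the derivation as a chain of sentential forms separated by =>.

S => U likes S => U U likes S => G big U likes S => U big U likes S => G big big U likes S => fox big big U likes S => fox big big two S two likes S => fox big big two big two likes S => fox big big two big two likes big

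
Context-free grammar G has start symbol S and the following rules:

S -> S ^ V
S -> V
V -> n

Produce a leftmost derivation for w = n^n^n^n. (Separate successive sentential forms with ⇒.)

S⇒S^V⇒S^V^V⇒S^V^V^V⇒V^V^V^V⇒n^V^V^V⇒n^n^V^V⇒n^n^n^V⇒n^n^n^n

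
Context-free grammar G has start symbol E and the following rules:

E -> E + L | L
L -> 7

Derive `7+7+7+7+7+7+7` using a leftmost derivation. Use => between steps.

E => E+L   [E -> E + L]
E+L => E+L+L   [E -> E + L]
E+L+L => E+L+L+L   [E -> E + L]
E+L+L+L => E+L+L+L+L   [E -> E + L]
E+L+L+L+L => E+L+L+L+L+L   [E -> E + L]
E+L+L+L+L+L => E+L+L+L+L+L+L   [E -> E + L]
E+L+L+L+L+L+L => L+L+L+L+L+L+L   [E -> L]
L+L+L+L+L+L+L => 7+L+L+L+L+L+L   [L -> 7]
7+L+L+L+L+L+L => 7+7+L+L+L+L+L   [L -> 7]
7+7+L+L+L+L+L => 7+7+7+L+L+L+L   [L -> 7]
7+7+7+L+L+L+L => 7+7+7+7+L+L+L   [L -> 7]
7+7+7+7+L+L+L => 7+7+7+7+7+L+L   [L -> 7]
7+7+7+7+7+L+L => 7+7+7+7+7+7+L   [L -> 7]
7+7+7+7+7+7+L => 7+7+7+7+7+7+7   [L -> 7]

E=>E+L=>E+L+L=>E+L+L+L=>E+L+L+L+L=>E+L+L+L+L+L=>E+L+L+L+L+L+L=>L+L+L+L+L+L+L=>7+L+L+L+L+L+L=>7+7+L+L+L+L+L=>7+7+7+L+L+L+L=>7+7+7+7+L+L+L=>7+7+7+7+7+L+L=>7+7+7+7+7+7+L=>7+7+7+7+7+7+7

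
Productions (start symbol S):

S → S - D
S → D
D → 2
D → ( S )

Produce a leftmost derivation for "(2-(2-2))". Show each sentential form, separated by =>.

S => D   [S → D]
D => (S)   [D → ( S )]
(S) => (S-D)   [S → S - D]
(S-D) => (D-D)   [S → D]
(D-D) => (2-D)   [D → 2]
(2-D) => (2-(S))   [D → ( S )]
(2-(S)) => (2-(S-D))   [S → S - D]
(2-(S-D)) => (2-(D-D))   [S → D]
(2-(D-D)) => (2-(2-D))   [D → 2]
(2-(2-D)) => (2-(2-2))   [D → 2]

S => D => (S) => (S-D) => (D-D) => (2-D) => (2-(S)) => (2-(S-D)) => (2-(D-D)) => (2-(2-D)) => (2-(2-2))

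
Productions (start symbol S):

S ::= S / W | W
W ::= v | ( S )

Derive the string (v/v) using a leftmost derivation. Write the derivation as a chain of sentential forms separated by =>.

S => W   [S ::= W]
W => (S)   [W ::= ( S )]
(S) => (S/W)   [S ::= S / W]
(S/W) => (W/W)   [S ::= W]
(W/W) => (v/W)   [W ::= v]
(v/W) => (v/v)   [W ::= v]

S => W => (S) => (S/W) => (W/W) => (v/W) => (v/v)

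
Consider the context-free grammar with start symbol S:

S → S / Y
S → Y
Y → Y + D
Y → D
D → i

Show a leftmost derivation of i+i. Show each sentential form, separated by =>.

S => Y => Y+D => D+D => i+D => i+i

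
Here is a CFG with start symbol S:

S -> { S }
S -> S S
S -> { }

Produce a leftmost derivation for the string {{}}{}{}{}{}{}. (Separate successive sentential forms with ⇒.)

S ⇒ SS   [S -> S S]
SS ⇒ SSS   [S -> S S]
SSS ⇒ SSSS   [S -> S S]
SSSS ⇒ {S}SSS   [S -> { S }]
{S}SSS ⇒ {{}}SSS   [S -> { }]
{{}}SSS ⇒ {{}}{}SS   [S -> { }]
{{}}{}SS ⇒ {{}}{}SSS   [S -> S S]
{{}}{}SSS ⇒ {{}}{}{}SS   [S -> { }]
{{}}{}{}SS ⇒ {{}}{}{}{}S   [S -> { }]
{{}}{}{}{}S ⇒ {{}}{}{}{}SS   [S -> S S]
{{}}{}{}{}SS ⇒ {{}}{}{}{}{}S   [S -> { }]
{{}}{}{}{}{}S ⇒ {{}}{}{}{}{}{}   [S -> { }]

S ⇒ SS ⇒ SSS ⇒ SSSS ⇒ {S}SSS ⇒ {{}}SSS ⇒ {{}}{}SS ⇒ {{}}{}SSS ⇒ {{}}{}{}SS ⇒ {{}}{}{}{}S ⇒ {{}}{}{}{}SS ⇒ {{}}{}{}{}{}S ⇒ {{}}{}{}{}{}{}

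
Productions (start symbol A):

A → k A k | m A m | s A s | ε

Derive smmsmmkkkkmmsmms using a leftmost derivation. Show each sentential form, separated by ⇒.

A ⇒ sAs ⇒ smAms ⇒ smmAmms ⇒ smmsAsmms ⇒ smmsmAmsmms ⇒ smmsmmAmmsmms ⇒ smmsmmkAkmmsmms ⇒ smmsmmkkAkkmmsmms ⇒ smmsmmkkkkmmsmms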